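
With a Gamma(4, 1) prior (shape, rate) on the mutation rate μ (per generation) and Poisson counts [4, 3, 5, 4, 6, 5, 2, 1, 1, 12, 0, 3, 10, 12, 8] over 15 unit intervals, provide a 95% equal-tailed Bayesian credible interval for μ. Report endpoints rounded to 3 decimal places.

[3.965, 6.154]

Posterior: Gamma(4+76, 1+15) = Gamma(80, 16) (shape, rate).
Equal-tailed 95% interval: Gamma(80, 16) quantiles at 0.025 and 0.975.
Posterior mean ≈ 5.000, SD ≈ 0.559; a Normal approximation gives roughly [3.904, 6.096].
Exact: lower = 3.965; upper = 6.154.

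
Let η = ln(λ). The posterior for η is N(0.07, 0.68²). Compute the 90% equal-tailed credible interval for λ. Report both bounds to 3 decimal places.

On the log scale the 90% interval is 0.07 ± 1.645 × 0.68 = [-1.0485, 1.1885].
Exponentiate: [e^-1.0485, e^1.1885] = [0.350, 3.282].

[0.350, 3.282]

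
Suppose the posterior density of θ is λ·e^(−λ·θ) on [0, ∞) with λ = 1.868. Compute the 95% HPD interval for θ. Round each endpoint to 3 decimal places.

The exponential density is strictly decreasing on [0, ∞), so the HPD interval is anchored at 0: [0, q] with P(θ ≤ q) = 0.95.
q = −ln(1 − 0.95) / 1.868 = 2.9957 / 1.868 = 1.604.

[0.000, 1.604]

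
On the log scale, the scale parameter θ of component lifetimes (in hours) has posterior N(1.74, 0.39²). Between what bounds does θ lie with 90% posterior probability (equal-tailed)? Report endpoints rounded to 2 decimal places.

[3.00, 10.82]

On the log scale the 90% interval is 1.74 ± 1.645 × 0.39 = [1.0985, 2.3815].
Exponentiate: [e^1.0985, e^2.3815] = [3.00, 10.82].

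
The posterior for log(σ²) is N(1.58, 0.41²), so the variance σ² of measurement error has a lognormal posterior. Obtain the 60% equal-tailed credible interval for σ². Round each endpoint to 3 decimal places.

On the log scale the 60% interval is 1.58 ± 0.842 × 0.41 = [1.2349, 1.9251].
Exponentiate: [e^1.2349, e^1.9251] = [3.438, 6.856].

[3.438, 6.856]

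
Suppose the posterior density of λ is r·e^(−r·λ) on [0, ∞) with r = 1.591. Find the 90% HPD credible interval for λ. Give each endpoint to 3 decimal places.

The exponential density is strictly decreasing on [0, ∞), so the HPD interval is anchored at 0: [0, q] with P(λ ≤ q) = 0.90.
q = −ln(1 − 0.90) / 1.591 = 2.3026 / 1.591 = 1.447.

[0.000, 1.447]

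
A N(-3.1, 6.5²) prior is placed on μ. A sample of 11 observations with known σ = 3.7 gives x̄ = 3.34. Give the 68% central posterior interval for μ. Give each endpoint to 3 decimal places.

[2.062, 4.249]

Posterior precision = 1/6.5² + 11/3.7² = 0.0237 + 0.8035 = 0.8272, so posterior SD = 1.0995.
Posterior mean = (-3.1/6.5² + 11·3.34/3.7²) / 0.8272 = 3.1557.
Interval: 3.1557 ± 0.994 × 1.0995 → [2.062, 4.249].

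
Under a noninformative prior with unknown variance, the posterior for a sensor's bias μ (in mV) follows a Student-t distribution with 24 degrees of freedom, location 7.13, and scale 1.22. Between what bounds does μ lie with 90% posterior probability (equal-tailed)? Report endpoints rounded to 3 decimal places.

The t_24 distribution is symmetric; the 90% interval is 7.13 ± t·1.22 with t_{0.95,24} = 1.711.
Half-width: 1.711 × 1.22 = 2.087.
7.13 − 2.087 = 5.043; 7.13 + 2.087 = 9.217.

[5.043, 9.217]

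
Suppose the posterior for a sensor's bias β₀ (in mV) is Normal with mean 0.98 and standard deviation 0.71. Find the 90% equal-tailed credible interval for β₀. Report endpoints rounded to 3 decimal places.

[-0.188, 2.148]

The posterior is symmetric, so the 90% equal-tailed interval is β₀ = 0.98 ± z·0.71 with z = 1.645.
Half-width: 1.645 × 0.71 = 1.168.
0.98 − 1.168 = -0.188; 0.98 + 1.168 = 2.148.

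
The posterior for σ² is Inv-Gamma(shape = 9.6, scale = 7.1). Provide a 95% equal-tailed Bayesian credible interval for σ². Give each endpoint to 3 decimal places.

Inverse-Gamma(9.6, 7.1) quantiles: F⁻¹(0.025) and F⁻¹(0.975).
Equivalently, 1/σ² ~ Gamma(9.6, rate = 7.1); invert its 0.975 and 0.025 quantiles.
Posterior mean ≈ 0.826, SD ≈ 0.299; a Normal approximation gives roughly [0.239, 1.413].
Exact: lower = 0.429; upper = 1.570.

[0.429, 1.570]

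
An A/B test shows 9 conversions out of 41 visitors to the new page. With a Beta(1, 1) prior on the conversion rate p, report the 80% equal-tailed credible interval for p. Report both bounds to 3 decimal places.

[0.154, 0.317]

Posterior: Beta(1+9, 1+32) = Beta(10, 33).
Equal-tailed 80% interval: the 0.1 and 0.9 quantiles of Beta(10, 33).
Posterior mean ≈ 0.233, SD ≈ 0.064; a Normal approximation gives roughly [0.151, 0.314].
Exact: F⁻¹(0.1) = 0.154; F⁻¹(0.9) = 0.317.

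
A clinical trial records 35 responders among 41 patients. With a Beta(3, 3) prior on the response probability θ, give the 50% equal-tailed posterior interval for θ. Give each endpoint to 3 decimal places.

[0.772, 0.849]

Posterior: Beta(3+35, 3+6) = Beta(38, 9).
Equal-tailed 50% interval: the 0.25 and 0.75 quantiles of Beta(38, 9).
Posterior mean ≈ 0.809, SD ≈ 0.057; a Normal approximation gives roughly [0.770, 0.847].
Exact: F⁻¹(0.25) = 0.772; F⁻¹(0.75) = 0.849.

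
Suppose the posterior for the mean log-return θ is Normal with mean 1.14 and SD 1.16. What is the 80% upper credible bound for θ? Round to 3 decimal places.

Need U with P(θ ≤ U) = 0.80: U = 1.14 + z_{0.2}·1.16.
z = 0.842; U = 1.14 + 0.842 × 1.16 = 2.116.

2.116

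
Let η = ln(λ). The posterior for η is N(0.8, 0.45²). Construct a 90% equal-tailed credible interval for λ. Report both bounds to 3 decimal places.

On the log scale the 90% interval is 0.8 ± 1.645 × 0.45 = [0.0598, 1.5402].
Exponentiate: [e^0.0598, e^1.5402] = [1.062, 4.665].

[1.062, 4.665]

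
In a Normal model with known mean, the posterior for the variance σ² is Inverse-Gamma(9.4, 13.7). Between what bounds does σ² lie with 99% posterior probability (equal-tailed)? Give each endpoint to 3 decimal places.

Inverse-Gamma(9.4, 13.7) quantiles: F⁻¹(0.005) and F⁻¹(0.995).
Equivalently, 1/σ² ~ Gamma(9.4, rate = 13.7); invert its 0.995 and 0.005 quantiles.
Posterior mean ≈ 1.631, SD ≈ 0.600; a Normal approximation gives roughly [0.087, 3.175].
Exact: lower = 0.715; upper = 4.073.

[0.715, 4.073]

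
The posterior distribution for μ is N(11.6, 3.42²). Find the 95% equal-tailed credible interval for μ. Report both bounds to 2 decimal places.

The posterior is symmetric, so the 95% equal-tailed interval is μ = 11.6 ± z·3.42 with z = 1.960.
Half-width: 1.960 × 3.42 = 6.70.
11.6 − 6.70 = 4.90; 11.6 + 6.70 = 18.30.

[4.90, 18.30]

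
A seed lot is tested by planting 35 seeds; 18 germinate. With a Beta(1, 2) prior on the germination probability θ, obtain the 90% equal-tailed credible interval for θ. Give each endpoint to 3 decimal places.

[0.368, 0.632]

Posterior: Beta(1+18, 2+17) = Beta(19, 19).
Equal-tailed 90% interval: the 0.05 and 0.95 quantiles of Beta(19, 19).
Posterior mean ≈ 0.500, SD ≈ 0.080; a Normal approximation gives roughly [0.368, 0.632].
Exact: F⁻¹(0.05) = 0.368; F⁻¹(0.95) = 0.632.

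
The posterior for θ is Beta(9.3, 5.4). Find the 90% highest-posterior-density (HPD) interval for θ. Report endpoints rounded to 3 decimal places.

The posterior is unimodal and skewed, so the HPD interval has equal density at both endpoints and is the shortest 90% interval.
Solving f(0.436) = f(0.834) with F(0.834) − F(0.436) = 0.90 gives [0.436, 0.834].
For comparison, the equal-tailed interval is [0.422, 0.822]; the HPD is narrower and shifted toward the mode.

[0.436, 0.834]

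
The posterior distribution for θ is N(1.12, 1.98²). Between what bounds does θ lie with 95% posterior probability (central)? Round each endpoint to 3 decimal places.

[-2.761, 5.001]

The posterior is symmetric, so the 95% equal-tailed interval is θ = 1.12 ± z·1.98 with z = 1.960.
Half-width: 1.960 × 1.98 = 3.881.
1.12 − 3.881 = -2.761; 1.12 + 3.881 = 5.001.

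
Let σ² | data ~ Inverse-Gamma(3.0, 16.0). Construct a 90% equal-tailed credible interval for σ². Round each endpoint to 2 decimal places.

Inverse-Gamma(3.0, 16.0) quantiles: F⁻¹(0.05) and F⁻¹(0.95).
Equivalently, 1/σ² ~ Gamma(3.0, rate = 16.0); invert its 0.95 and 0.05 quantiles.
Posterior mean ≈ 8.00, SD ≈ 8.00; a Normal approximation gives roughly [-5.16, 21.16].
Exact: lower = 2.54; upper = 19.57.

[2.54, 19.57]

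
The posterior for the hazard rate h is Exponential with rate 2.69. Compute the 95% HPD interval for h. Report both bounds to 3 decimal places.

The exponential density is strictly decreasing on [0, ∞), so the HPD interval is anchored at 0: [0, q] with P(h ≤ q) = 0.95.
q = −ln(1 − 0.95) / 2.69 = 2.9957 / 2.69 = 1.114.

[0.000, 1.114]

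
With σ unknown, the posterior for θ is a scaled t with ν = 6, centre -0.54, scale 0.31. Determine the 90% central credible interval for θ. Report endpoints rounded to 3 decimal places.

[-1.142, 0.062]

The t_6 distribution is symmetric; the 90% interval is -0.54 ± t·0.31 with t_{0.95,6} = 1.943.
Half-width: 1.943 × 0.31 = 0.602.
-0.54 − 0.602 = -1.142; -0.54 + 0.602 = 0.062.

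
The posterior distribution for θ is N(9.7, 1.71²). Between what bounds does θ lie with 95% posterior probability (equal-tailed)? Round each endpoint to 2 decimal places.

The posterior is symmetric, so the 95% equal-tailed interval is θ = 9.7 ± z·1.71 with z = 1.960.
Half-width: 1.960 × 1.71 = 3.35.
9.7 − 3.35 = 6.35; 9.7 + 3.35 = 13.05.

[6.35, 13.05]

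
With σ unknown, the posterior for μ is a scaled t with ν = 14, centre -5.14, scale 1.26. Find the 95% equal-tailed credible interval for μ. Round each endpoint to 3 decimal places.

[-7.842, -2.438]

The t_14 distribution is symmetric; the 95% interval is -5.14 ± t·1.26 with t_{0.975,14} = 2.145.
Half-width: 2.145 × 1.26 = 2.702.
-5.14 − 2.702 = -7.842; -5.14 + 2.702 = -2.438.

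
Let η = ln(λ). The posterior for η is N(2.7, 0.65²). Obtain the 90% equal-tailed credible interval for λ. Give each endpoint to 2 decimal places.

On the log scale the 90% interval is 2.7 ± 1.645 × 0.65 = [1.6308, 3.7692].
Exponentiate: [e^1.6308, e^3.7692] = [5.11, 43.34].

[5.11, 43.34]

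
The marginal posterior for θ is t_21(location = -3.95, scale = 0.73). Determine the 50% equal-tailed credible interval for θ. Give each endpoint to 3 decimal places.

The t_21 distribution is symmetric; the 50% interval is -3.95 ± t·0.73 with t_{0.75,21} = 0.686.
Half-width: 0.686 × 0.73 = 0.501.
-3.95 − 0.501 = -4.451; -3.95 + 0.501 = -3.449.

[-4.451, -3.449]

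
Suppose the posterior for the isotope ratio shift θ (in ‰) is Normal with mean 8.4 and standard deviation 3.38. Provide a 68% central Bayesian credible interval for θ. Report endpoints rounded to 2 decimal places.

[5.04, 11.76]

The posterior is symmetric, so the 68% equal-tailed interval is θ = 8.4 ± z·3.38 with z = 0.994.
Half-width: 0.994 × 3.38 = 3.36.
8.4 − 3.36 = 5.04; 8.4 + 3.36 = 11.76.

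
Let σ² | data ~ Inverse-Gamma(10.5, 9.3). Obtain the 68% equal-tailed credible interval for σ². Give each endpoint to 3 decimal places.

[0.680, 1.269]

Inverse-Gamma(10.5, 9.3) quantiles: F⁻¹(0.16) and F⁻¹(0.84).
Equivalently, 1/σ² ~ Gamma(10.5, rate = 9.3); invert its 0.84 and 0.16 quantiles.
Posterior mean ≈ 0.979, SD ≈ 0.336; a Normal approximation gives roughly [0.645, 1.313].
Exact: lower = 0.680; upper = 1.269.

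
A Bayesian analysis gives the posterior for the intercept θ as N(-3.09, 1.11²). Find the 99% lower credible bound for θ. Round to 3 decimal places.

-5.672

Need L with P(θ ≥ L) = 0.99: L = -3.09 − z_{0.01}·1.11.
z = 2.326; L = -3.09 − 2.326 × 1.11 = -5.672.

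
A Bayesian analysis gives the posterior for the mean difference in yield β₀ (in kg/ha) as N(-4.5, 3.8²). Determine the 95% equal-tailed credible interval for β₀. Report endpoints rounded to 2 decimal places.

The posterior is symmetric, so the 95% equal-tailed interval is β₀ = -4.5 ± z·3.8 with z = 1.960.
Half-width: 1.960 × 3.8 = 7.45.
-4.5 − 7.45 = -11.95; -4.5 + 7.45 = 2.95.

[-11.95, 2.95]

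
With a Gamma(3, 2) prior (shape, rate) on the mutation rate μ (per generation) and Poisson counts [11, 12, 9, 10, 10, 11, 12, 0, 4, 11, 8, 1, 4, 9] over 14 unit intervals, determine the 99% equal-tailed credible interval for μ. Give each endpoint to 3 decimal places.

[5.579, 9.031]

Posterior: Gamma(3+112, 2+14) = Gamma(115, 16) (shape, rate).
Equal-tailed 99% interval: Gamma(115, 16) quantiles at 0.005 and 0.995.
Posterior mean ≈ 7.188, SD ≈ 0.670; a Normal approximation gives roughly [5.461, 8.914].
Exact: lower = 5.579; upper = 9.031.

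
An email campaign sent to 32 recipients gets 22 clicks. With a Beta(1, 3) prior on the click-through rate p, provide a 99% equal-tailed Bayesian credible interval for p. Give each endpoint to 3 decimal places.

[0.426, 0.823]

Posterior: Beta(1+22, 3+10) = Beta(23, 13).
Equal-tailed 99% interval: the 0.005 and 0.995 quantiles of Beta(23, 13).
Posterior mean ≈ 0.639, SD ≈ 0.079; a Normal approximation gives roughly [0.435, 0.842].
Exact: F⁻¹(0.005) = 0.426; F⁻¹(0.995) = 0.823.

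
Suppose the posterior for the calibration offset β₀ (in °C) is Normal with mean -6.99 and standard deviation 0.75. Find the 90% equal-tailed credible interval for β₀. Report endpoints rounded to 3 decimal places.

The posterior is symmetric, so the 90% equal-tailed interval is β₀ = -6.99 ± z·0.75 with z = 1.645.
Half-width: 1.645 × 0.75 = 1.234.
-6.99 − 1.234 = -8.224; -6.99 + 1.234 = -5.756.

[-8.224, -5.756]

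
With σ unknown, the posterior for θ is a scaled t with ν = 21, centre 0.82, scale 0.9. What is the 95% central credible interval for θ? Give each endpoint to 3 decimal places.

The t_21 distribution is symmetric; the 95% interval is 0.82 ± t·0.9 with t_{0.975,21} = 2.080.
Half-width: 2.080 × 0.9 = 1.872.
0.82 − 1.872 = -1.052; 0.82 + 1.872 = 2.692.

[-1.052, 2.692]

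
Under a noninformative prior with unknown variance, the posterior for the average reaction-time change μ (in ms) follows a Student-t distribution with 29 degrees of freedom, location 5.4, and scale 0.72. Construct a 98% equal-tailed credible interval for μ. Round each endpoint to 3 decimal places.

The t_29 distribution is symmetric; the 98% interval is 5.4 ± t·0.72 with t_{0.99,29} = 2.462.
Half-width: 2.462 × 0.72 = 1.773.
5.4 − 1.773 = 3.627; 5.4 + 1.773 = 7.173.

[3.627, 7.173]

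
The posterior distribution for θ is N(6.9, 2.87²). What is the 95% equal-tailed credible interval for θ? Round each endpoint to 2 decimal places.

The posterior is symmetric, so the 95% equal-tailed interval is θ = 6.9 ± z·2.87 with z = 1.960.
Half-width: 1.960 × 2.87 = 5.63.
6.9 − 5.63 = 1.27; 6.9 + 5.63 = 12.53.

[1.27, 12.53]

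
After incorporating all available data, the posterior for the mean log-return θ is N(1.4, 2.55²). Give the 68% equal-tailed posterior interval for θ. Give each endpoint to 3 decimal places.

[-1.136, 3.936]

The posterior is symmetric, so the 68% equal-tailed interval is θ = 1.4 ± z·2.55 with z = 0.994.
Half-width: 0.994 × 2.55 = 2.536.
1.4 − 2.536 = -1.136; 1.4 + 2.536 = 3.936.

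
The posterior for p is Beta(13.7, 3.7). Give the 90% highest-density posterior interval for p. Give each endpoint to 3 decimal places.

[0.640, 0.941]

The posterior is unimodal and skewed, so the HPD interval has equal density at both endpoints and is the shortest 90% interval.
Solving f(0.640) = f(0.941) with F(0.941) − F(0.640) = 0.90 gives [0.640, 0.941].
For comparison, the equal-tailed interval is [0.613, 0.923]; the HPD is narrower and shifted toward the mode.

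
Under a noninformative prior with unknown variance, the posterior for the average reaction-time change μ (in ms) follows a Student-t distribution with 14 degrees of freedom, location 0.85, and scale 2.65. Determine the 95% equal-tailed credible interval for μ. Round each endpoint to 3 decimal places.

[-4.834, 6.534]

The t_14 distribution is symmetric; the 95% interval is 0.85 ± t·2.65 with t_{0.975,14} = 2.145.
Half-width: 2.145 × 2.65 = 5.684.
0.85 − 5.684 = -4.834; 0.85 + 5.684 = 6.534.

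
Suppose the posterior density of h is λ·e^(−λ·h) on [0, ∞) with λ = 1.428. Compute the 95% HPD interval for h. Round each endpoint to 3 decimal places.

[0.000, 2.098]

The exponential density is strictly decreasing on [0, ∞), so the HPD interval is anchored at 0: [0, q] with P(h ≤ q) = 0.95.
q = −ln(1 − 0.95) / 1.428 = 2.9957 / 1.428 = 2.098.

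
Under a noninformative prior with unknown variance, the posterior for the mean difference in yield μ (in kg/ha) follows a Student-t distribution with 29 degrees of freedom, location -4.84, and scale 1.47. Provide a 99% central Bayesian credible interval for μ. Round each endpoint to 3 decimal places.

The t_29 distribution is symmetric; the 99% interval is -4.84 ± t·1.47 with t_{0.995,29} = 2.756.
Half-width: 2.756 × 1.47 = 4.052.
-4.84 − 4.052 = -8.892; -4.84 + 4.052 = -0.788.

[-8.892, -0.788]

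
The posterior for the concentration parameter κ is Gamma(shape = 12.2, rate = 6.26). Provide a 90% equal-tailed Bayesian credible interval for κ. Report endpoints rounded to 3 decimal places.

[1.130, 2.948]

Posterior: Gamma(shape 12.2, rate 6.26).
Equal-tailed 90% interval: Gamma(12.2, 6.26) quantiles at 0.05 and 0.95.
Posterior mean ≈ 1.949, SD ≈ 0.558; a Normal approximation gives roughly [1.031, 2.867].
Exact: lower = 1.130; upper = 2.948.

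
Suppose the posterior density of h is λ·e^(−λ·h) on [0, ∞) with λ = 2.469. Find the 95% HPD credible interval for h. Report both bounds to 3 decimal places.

The exponential density is strictly decreasing on [0, ∞), so the HPD interval is anchored at 0: [0, q] with P(h ≤ q) = 0.95.
q = −ln(1 − 0.95) / 2.469 = 2.9957 / 2.469 = 1.213.

[0.000, 1.213]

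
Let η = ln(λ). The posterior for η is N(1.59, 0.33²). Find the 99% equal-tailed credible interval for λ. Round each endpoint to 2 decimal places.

On the log scale the 99% interval is 1.59 ± 2.576 × 0.33 = [0.7400, 2.4400].
Exponentiate: [e^0.7400, e^2.4400] = [2.10, 11.47].

[2.10, 11.47]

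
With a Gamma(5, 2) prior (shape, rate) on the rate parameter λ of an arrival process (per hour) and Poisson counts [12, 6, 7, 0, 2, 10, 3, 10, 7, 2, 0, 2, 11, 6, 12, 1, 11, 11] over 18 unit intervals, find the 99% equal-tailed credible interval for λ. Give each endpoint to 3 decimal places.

Posterior: Gamma(5+113, 2+18) = Gamma(118, 20) (shape, rate).
Equal-tailed 99% interval: Gamma(118, 20) quantiles at 0.005 and 0.995.
Posterior mean ≈ 5.900, SD ≈ 0.543; a Normal approximation gives roughly [4.501, 7.299].
Exact: lower = 4.595; upper = 7.393.

[4.595, 7.393]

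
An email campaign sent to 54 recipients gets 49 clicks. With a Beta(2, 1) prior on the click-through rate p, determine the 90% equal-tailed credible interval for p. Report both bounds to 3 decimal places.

Posterior: Beta(2+49, 1+5) = Beta(51, 6).
Equal-tailed 90% interval: the 0.05 and 0.95 quantiles of Beta(51, 6).
Posterior mean ≈ 0.895, SD ≈ 0.040; a Normal approximation gives roughly [0.828, 0.961].
Exact: F⁻¹(0.05) = 0.821; F⁻¹(0.95) = 0.952.

[0.821, 0.952]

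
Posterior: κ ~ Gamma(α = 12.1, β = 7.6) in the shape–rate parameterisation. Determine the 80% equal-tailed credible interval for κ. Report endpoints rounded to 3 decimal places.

Posterior: Gamma(shape 12.1, rate 7.6).
Equal-tailed 80% interval: Gamma(12.1, 7.6) quantiles at 0.1 and 0.9.
Posterior mean ≈ 1.592, SD ≈ 0.458; a Normal approximation gives roughly [1.006, 2.179].
Exact: lower = 1.041; upper = 2.200.

[1.041, 2.200]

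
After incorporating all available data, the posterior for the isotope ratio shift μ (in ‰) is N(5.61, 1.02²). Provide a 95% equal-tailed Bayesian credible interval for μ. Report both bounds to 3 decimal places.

[3.611, 7.609]

The posterior is symmetric, so the 95% equal-tailed interval is μ = 5.61 ± z·1.02 with z = 1.960.
Half-width: 1.960 × 1.02 = 1.999.
5.61 − 1.999 = 3.611; 5.61 + 1.999 = 7.609.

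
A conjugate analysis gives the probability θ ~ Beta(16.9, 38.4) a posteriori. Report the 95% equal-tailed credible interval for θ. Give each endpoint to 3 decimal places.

Posterior: Beta(16.9, 38.4).
Equal-tailed 95% interval: the 0.025 and 0.975 quantiles of Beta(16.9, 38.4).
Posterior mean ≈ 0.306, SD ≈ 0.061; a Normal approximation gives roughly [0.185, 0.426].
Exact: F⁻¹(0.025) = 0.193; F⁻¹(0.975) = 0.432.

[0.193, 0.432]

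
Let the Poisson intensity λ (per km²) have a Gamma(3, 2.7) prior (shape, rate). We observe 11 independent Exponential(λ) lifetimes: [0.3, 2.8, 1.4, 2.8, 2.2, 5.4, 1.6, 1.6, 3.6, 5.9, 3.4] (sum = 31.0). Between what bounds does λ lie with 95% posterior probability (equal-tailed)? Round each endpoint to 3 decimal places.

Posterior: Gamma(3+11, 2.7+31.0) = Gamma(14, 33.7) (shape, rate).
Equal-tailed 95% interval: Gamma(14, 33.7) quantiles at 0.025 and 0.975.
Posterior mean ≈ 0.415, SD ≈ 0.111; a Normal approximation gives roughly [0.198, 0.633].
Exact: lower = 0.227; upper = 0.660.

[0.227, 0.660]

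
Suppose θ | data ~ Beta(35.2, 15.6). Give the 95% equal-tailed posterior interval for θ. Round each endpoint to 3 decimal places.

Posterior: Beta(35.2, 15.6).
Equal-tailed 95% interval: the 0.025 and 0.975 quantiles of Beta(35.2, 15.6).
Posterior mean ≈ 0.693, SD ≈ 0.064; a Normal approximation gives roughly [0.567, 0.819].
Exact: F⁻¹(0.025) = 0.561; F⁻¹(0.975) = 0.811.

[0.561, 0.811]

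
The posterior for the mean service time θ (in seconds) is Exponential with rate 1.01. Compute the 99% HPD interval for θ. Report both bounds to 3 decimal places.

The exponential density is strictly decreasing on [0, ∞), so the HPD interval is anchored at 0: [0, q] with P(θ ≤ q) = 0.99.
q = −ln(1 − 0.99) / 1.01 = 4.6052 / 1.01 = 4.560.

[0.000, 4.560]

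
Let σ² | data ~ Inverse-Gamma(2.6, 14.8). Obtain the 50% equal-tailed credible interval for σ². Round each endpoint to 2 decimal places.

[4.31, 10.46]

Inverse-Gamma(2.6, 14.8) quantiles: F⁻¹(0.25) and F⁻¹(0.75).
Equivalently, 1/σ² ~ Gamma(2.6, rate = 14.8); invert its 0.75 and 0.25 quantiles.
Posterior mean ≈ 9.25, SD ≈ 11.94; a Normal approximation gives roughly [1.20, 17.30].
Exact: lower = 4.31; upper = 10.46.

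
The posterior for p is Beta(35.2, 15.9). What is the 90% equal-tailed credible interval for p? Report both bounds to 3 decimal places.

[0.579, 0.790]

Posterior: Beta(35.2, 15.9).
Equal-tailed 90% interval: the 0.05 and 0.95 quantiles of Beta(35.2, 15.9).
Posterior mean ≈ 0.689, SD ≈ 0.064; a Normal approximation gives roughly [0.583, 0.794].
Exact: F⁻¹(0.05) = 0.579; F⁻¹(0.95) = 0.790.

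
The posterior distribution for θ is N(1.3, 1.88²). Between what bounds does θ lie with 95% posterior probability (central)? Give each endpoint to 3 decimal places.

[-2.385, 4.985]

The posterior is symmetric, so the 95% equal-tailed interval is θ = 1.3 ± z·1.88 with z = 1.960.
Half-width: 1.960 × 1.88 = 3.685.
1.3 − 3.685 = -2.385; 1.3 + 3.685 = 4.985.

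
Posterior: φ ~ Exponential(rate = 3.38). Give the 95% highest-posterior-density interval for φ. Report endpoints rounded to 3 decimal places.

[0.000, 0.886]

The exponential density is strictly decreasing on [0, ∞), so the HPD interval is anchored at 0: [0, q] with P(φ ≤ q) = 0.95.
q = −ln(1 − 0.95) / 3.38 = 2.9957 / 3.38 = 0.886.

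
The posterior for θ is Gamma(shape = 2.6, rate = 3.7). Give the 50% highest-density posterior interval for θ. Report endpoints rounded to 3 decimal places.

The posterior is unimodal and skewed, so the HPD interval has equal density at both endpoints and is the shortest 50% interval.
Solving f(0.233) = f(0.722) with F(0.722) − F(0.233) = 0.50 gives [0.233, 0.722].
For comparison, the equal-tailed interval is [0.382, 0.928]; the HPD is narrower and shifted toward the mode.

[0.233, 0.722]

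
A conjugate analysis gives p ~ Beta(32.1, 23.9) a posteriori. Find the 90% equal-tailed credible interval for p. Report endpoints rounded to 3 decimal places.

[0.464, 0.680]

Posterior: Beta(32.1, 23.9).
Equal-tailed 90% interval: the 0.05 and 0.95 quantiles of Beta(32.1, 23.9).
Posterior mean ≈ 0.573, SD ≈ 0.066; a Normal approximation gives roughly [0.465, 0.681].
Exact: F⁻¹(0.05) = 0.464; F⁻¹(0.95) = 0.680.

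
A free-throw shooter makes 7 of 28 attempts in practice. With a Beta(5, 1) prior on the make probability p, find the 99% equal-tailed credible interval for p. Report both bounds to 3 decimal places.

[0.166, 0.571]

Posterior: Beta(5+7, 1+21) = Beta(12, 22).
Equal-tailed 99% interval: the 0.005 and 0.995 quantiles of Beta(12, 22).
Posterior mean ≈ 0.353, SD ≈ 0.081; a Normal approximation gives roughly [0.145, 0.561].
Exact: F⁻¹(0.005) = 0.166; F⁻¹(0.995) = 0.571.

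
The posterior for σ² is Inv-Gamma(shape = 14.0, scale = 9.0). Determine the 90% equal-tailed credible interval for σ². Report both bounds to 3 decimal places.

[0.435, 1.063]

Inverse-Gamma(14.0, 9.0) quantiles: F⁻¹(0.05) and F⁻¹(0.95).
Equivalently, 1/σ² ~ Gamma(14.0, rate = 9.0); invert its 0.95 and 0.05 quantiles.
Posterior mean ≈ 0.692, SD ≈ 0.200; a Normal approximation gives roughly [0.364, 1.021].
Exact: lower = 0.435; upper = 1.063.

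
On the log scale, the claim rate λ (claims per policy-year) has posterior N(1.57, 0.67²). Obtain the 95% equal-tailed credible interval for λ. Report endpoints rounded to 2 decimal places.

[1.29, 17.87]

On the log scale the 95% interval is 1.57 ± 1.960 × 0.67 = [0.2568, 2.8832].
Exponentiate: [e^0.2568, e^2.8832] = [1.29, 17.87].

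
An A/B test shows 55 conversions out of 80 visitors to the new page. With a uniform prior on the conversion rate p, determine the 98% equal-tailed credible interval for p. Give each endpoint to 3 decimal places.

Posterior: Beta(1+55, 1+25) = Beta(56, 26).
Equal-tailed 98% interval: the 0.01 and 0.99 quantiles of Beta(56, 26).
Posterior mean ≈ 0.683, SD ≈ 0.051; a Normal approximation gives roughly [0.564, 0.802].
Exact: F⁻¹(0.01) = 0.559; F⁻¹(0.99) = 0.794.

[0.559, 0.794]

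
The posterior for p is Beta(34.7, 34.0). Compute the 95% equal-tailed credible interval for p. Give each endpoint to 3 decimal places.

Posterior: Beta(34.7, 34.0).
Equal-tailed 95% interval: the 0.025 and 0.975 quantiles of Beta(34.7, 34.0).
Posterior mean ≈ 0.505, SD ≈ 0.060; a Normal approximation gives roughly [0.388, 0.622].
Exact: F⁻¹(0.025) = 0.388; F⁻¹(0.975) = 0.622.

[0.388, 0.622]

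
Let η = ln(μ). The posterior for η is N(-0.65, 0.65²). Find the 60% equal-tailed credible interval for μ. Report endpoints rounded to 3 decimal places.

[0.302, 0.902]

On the log scale the 60% interval is -0.65 ± 0.842 × 0.65 = [-1.1971, -0.1029].
Exponentiate: [e^-1.1971, e^-0.1029] = [0.302, 0.902].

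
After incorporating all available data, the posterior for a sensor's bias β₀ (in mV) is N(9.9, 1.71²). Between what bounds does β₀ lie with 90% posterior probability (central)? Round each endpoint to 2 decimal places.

[7.09, 12.71]

The posterior is symmetric, so the 90% equal-tailed interval is β₀ = 9.9 ± z·1.71 with z = 1.645.
Half-width: 1.645 × 1.71 = 2.81.
9.9 − 2.81 = 7.09; 9.9 + 2.81 = 12.71.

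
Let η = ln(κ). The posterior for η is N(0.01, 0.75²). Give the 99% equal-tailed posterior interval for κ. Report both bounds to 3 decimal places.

On the log scale the 99% interval is 0.01 ± 2.576 × 0.75 = [-1.9219, 1.9419].
Exponentiate: [e^-1.9219, e^1.9419] = [0.146, 6.972].

[0.146, 6.972]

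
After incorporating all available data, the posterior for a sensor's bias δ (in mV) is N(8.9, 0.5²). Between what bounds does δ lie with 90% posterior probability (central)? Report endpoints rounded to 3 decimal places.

The posterior is symmetric, so the 90% equal-tailed interval is δ = 8.9 ± z·0.5 with z = 1.645.
Half-width: 1.645 × 0.5 = 0.822.
8.9 − 0.822 = 8.078; 8.9 + 0.822 = 9.722.

[8.078, 9.722]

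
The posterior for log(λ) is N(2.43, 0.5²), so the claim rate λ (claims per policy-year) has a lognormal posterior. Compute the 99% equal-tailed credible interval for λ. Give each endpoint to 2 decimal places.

On the log scale the 99% interval is 2.43 ± 2.576 × 0.5 = [1.1421, 3.7179].
Exponentiate: [e^1.1421, e^3.7179] = [3.13, 41.18].

[3.13, 41.18]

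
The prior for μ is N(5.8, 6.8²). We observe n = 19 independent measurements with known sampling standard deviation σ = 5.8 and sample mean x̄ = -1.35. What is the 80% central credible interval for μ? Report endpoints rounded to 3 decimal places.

Posterior precision = 1/6.8² + 19/5.8² = 0.0216 + 0.5648 = 0.5864, so posterior SD = 1.3058.
Posterior mean = (5.8/6.8² + 19·-1.35/5.8²) / 0.5864 = -1.0863.
Interval: -1.0863 ± 1.282 × 1.3058 → [-2.760, 0.587].

[-2.760, 0.587]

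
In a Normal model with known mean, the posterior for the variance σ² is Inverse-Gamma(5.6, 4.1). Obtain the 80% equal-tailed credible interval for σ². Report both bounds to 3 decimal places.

Inverse-Gamma(5.6, 4.1) quantiles: F⁻¹(0.1) and F⁻¹(0.9).
Equivalently, 1/σ² ~ Gamma(5.6, rate = 4.1); invert its 0.9 and 0.1 quantiles.
Posterior mean ≈ 0.891, SD ≈ 0.470; a Normal approximation gives roughly [0.289, 1.493].
Exact: lower = 0.468; upper = 1.433.

[0.468, 1.433]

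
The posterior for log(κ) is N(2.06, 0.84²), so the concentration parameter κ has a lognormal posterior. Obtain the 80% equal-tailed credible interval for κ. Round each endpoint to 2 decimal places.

On the log scale the 80% interval is 2.06 ± 1.282 × 0.84 = [0.9835, 3.1365].
Exponentiate: [e^0.9835, e^3.1365] = [2.67, 23.02].

[2.67, 23.02]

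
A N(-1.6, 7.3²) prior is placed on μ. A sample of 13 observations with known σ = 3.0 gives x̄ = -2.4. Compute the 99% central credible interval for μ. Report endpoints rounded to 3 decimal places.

Posterior precision = 1/7.3² + 13/3.0² = 0.0188 + 1.4444 = 1.4632, so posterior SD = 0.8267.
Posterior mean = (-1.6/7.3² + 13·-2.4/3.0²) / 1.4632 = -2.3897.
Interval: -2.3897 ± 2.576 × 0.8267 → [-4.519, -0.260].

[-4.519, -0.260]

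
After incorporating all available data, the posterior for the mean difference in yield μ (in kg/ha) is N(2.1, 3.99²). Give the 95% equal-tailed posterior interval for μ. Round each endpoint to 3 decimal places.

The posterior is symmetric, so the 95% equal-tailed interval is μ = 2.1 ± z·3.99 with z = 1.960.
Half-width: 1.960 × 3.99 = 7.820.
2.1 − 7.820 = -5.720; 2.1 + 7.820 = 9.920.

[-5.720, 9.920]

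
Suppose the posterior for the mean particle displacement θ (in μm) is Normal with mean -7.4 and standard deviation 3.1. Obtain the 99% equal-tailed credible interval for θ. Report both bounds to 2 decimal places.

[-15.39, 0.59]

The posterior is symmetric, so the 99% equal-tailed interval is θ = -7.4 ± z·3.1 with z = 2.576.
Half-width: 2.576 × 3.1 = 7.99.
-7.4 − 7.99 = -15.39; -7.4 + 7.99 = 0.59.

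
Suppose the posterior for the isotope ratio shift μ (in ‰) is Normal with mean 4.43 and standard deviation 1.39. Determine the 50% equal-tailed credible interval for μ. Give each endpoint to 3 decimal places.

The posterior is symmetric, so the 50% equal-tailed interval is μ = 4.43 ± z·1.39 with z = 0.674.
Half-width: 0.674 × 1.39 = 0.938.
4.43 − 0.938 = 3.492; 4.43 + 0.938 = 5.368.

[3.492, 5.368]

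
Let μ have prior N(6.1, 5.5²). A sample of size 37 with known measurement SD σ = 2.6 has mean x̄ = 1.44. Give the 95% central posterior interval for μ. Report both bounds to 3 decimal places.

Posterior precision = 1/5.5² + 37/2.6² = 0.0331 + 5.4734 = 5.5064, so posterior SD = 0.4262.
Posterior mean = (6.1/5.5² + 37·1.44/2.6²) / 5.5064 = 1.4680.
Interval: 1.4680 ± 1.960 × 0.4262 → [0.633, 2.303].

[0.633, 2.303]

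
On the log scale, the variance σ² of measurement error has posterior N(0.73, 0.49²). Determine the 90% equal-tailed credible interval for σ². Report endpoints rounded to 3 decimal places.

On the log scale the 90% interval is 0.73 ± 1.645 × 0.49 = [-0.0760, 1.5360].
Exponentiate: [e^-0.0760, e^1.5360] = [0.927, 4.646].

[0.927, 4.646]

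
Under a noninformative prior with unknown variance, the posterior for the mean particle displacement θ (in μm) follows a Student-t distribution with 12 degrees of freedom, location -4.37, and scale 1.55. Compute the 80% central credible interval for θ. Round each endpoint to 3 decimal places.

[-6.472, -2.268]

The t_12 distribution is symmetric; the 80% interval is -4.37 ± t·1.55 with t_{0.9,12} = 1.356.
Half-width: 1.356 × 1.55 = 2.102.
-4.37 − 2.102 = -6.472; -4.37 + 2.102 = -2.268.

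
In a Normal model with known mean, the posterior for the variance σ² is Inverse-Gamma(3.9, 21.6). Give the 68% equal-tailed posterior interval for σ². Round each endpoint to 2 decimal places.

Inverse-Gamma(3.9, 21.6) quantiles: F⁻¹(0.16) and F⁻¹(0.84).
Equivalently, 1/σ² ~ Gamma(3.9, rate = 21.6); invert its 0.84 and 0.16 quantiles.
Posterior mean ≈ 7.45, SD ≈ 5.40; a Normal approximation gives roughly [2.07, 12.82].
Exact: lower = 3.74; upper = 10.70.

[3.74, 10.70]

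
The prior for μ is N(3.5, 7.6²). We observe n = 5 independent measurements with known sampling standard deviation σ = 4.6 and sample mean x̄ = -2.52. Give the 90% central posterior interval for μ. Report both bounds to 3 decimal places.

[-5.375, 1.157]

Posterior precision = 1/7.6² + 5/4.6² = 0.0173 + 0.2363 = 0.2536, so posterior SD = 1.9857.
Posterior mean = (3.5/7.6² + 5·-2.52/4.6²) / 0.2536 = -2.1090.
Interval: -2.1090 ± 1.645 × 1.9857 → [-5.375, 1.157].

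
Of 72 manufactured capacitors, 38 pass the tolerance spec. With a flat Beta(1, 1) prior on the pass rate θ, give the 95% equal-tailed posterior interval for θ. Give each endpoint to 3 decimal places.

[0.414, 0.639]

Posterior: Beta(1+38, 1+34) = Beta(39, 35).
Equal-tailed 95% interval: the 0.025 and 0.975 quantiles of Beta(39, 35).
Posterior mean ≈ 0.527, SD ≈ 0.058; a Normal approximation gives roughly [0.414, 0.640].
Exact: F⁻¹(0.025) = 0.414; F⁻¹(0.975) = 0.639.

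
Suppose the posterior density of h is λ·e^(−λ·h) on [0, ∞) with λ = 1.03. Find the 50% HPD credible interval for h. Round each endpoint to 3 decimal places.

[0.000, 0.673]

The exponential density is strictly decreasing on [0, ∞), so the HPD interval is anchored at 0: [0, q] with P(h ≤ q) = 0.50.
q = −ln(1 − 0.50) / 1.03 = 0.6931 / 1.03 = 0.673.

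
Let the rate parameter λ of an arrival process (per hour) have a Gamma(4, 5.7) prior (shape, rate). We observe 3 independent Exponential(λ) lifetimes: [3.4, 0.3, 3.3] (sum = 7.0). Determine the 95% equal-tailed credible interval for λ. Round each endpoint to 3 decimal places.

[0.222, 1.028]

Posterior: Gamma(4+3, 5.7+7.0) = Gamma(7, 12.7) (shape, rate).
Equal-tailed 95% interval: Gamma(7, 12.7) quantiles at 0.025 and 0.975.
Posterior mean ≈ 0.551, SD ≈ 0.208; a Normal approximation gives roughly [0.143, 0.959].
Exact: lower = 0.222; upper = 1.028.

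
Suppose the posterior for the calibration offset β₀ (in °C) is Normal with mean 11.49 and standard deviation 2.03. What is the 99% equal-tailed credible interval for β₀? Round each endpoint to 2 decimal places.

[6.26, 16.72]

The posterior is symmetric, so the 99% equal-tailed interval is β₀ = 11.49 ± z·2.03 with z = 2.576.
Half-width: 2.576 × 2.03 = 5.23.
11.49 − 5.23 = 6.26; 11.49 + 5.23 = 16.72.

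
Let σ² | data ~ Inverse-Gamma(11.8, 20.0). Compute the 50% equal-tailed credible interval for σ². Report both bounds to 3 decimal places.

Inverse-Gamma(11.8, 20.0) quantiles: F⁻¹(0.25) and F⁻¹(0.75).
Equivalently, 1/σ² ~ Gamma(11.8, rate = 20.0); invert its 0.75 and 0.25 quantiles.
Posterior mean ≈ 1.852, SD ≈ 0.592; a Normal approximation gives roughly [1.453, 2.251].
Exact: lower = 1.439; upper = 2.142.

[1.439, 2.142]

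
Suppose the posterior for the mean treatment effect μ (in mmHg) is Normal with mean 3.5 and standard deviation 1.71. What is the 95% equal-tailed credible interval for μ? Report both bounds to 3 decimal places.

The posterior is symmetric, so the 95% equal-tailed interval is μ = 3.5 ± z·1.71 with z = 1.960.
Half-width: 1.960 × 1.71 = 3.352.
3.5 − 3.352 = 0.148; 3.5 + 3.352 = 6.852.

[0.148, 6.852]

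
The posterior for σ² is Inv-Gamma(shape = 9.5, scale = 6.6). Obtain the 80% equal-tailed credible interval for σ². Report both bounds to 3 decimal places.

Inverse-Gamma(9.5, 6.6) quantiles: F⁻¹(0.1) and F⁻¹(0.9).
Equivalently, 1/σ² ~ Gamma(9.5, rate = 6.6); invert its 0.9 and 0.1 quantiles.
Posterior mean ≈ 0.776, SD ≈ 0.284; a Normal approximation gives roughly [0.413, 1.140].
Exact: lower = 0.485; upper = 1.133.

[0.485, 1.133]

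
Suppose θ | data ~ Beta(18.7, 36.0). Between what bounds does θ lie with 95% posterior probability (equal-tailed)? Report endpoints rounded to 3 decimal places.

Posterior: Beta(18.7, 36.0).
Equal-tailed 95% interval: the 0.025 and 0.975 quantiles of Beta(18.7, 36.0).
Posterior mean ≈ 0.342, SD ≈ 0.064; a Normal approximation gives roughly [0.217, 0.466].
Exact: F⁻¹(0.025) = 0.223; F⁻¹(0.975) = 0.471.

[0.223, 0.471]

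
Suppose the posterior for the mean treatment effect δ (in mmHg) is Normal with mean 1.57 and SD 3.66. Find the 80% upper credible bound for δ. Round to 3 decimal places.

Need U with P(δ ≤ U) = 0.80: U = 1.57 + z_{0.2}·3.66.
z = 0.842; U = 1.57 + 0.842 × 3.66 = 4.650.

4.650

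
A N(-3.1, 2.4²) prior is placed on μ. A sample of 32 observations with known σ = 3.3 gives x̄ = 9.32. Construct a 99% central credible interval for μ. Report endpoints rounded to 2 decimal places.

Posterior precision = 1/2.4² + 32/3.3² = 0.1736 + 2.9385 = 3.1121, so posterior SD = 0.5669.
Posterior mean = (-3.1/2.4² + 32·9.32/3.3²) / 3.1121 = 8.6271.
Interval: 8.6271 ± 2.576 × 0.5669 → [7.17, 10.09].

[7.17, 10.09]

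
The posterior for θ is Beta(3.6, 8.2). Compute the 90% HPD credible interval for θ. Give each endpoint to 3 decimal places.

The posterior is unimodal and skewed, so the HPD interval has equal density at both endpoints and is the shortest 90% interval.
Solving f(0.094) = f(0.508) with F(0.508) − F(0.094) = 0.90 gives [0.094, 0.508].
For comparison, the equal-tailed interval is [0.114, 0.535]; the HPD is narrower and shifted toward the mode.

[0.094, 0.508]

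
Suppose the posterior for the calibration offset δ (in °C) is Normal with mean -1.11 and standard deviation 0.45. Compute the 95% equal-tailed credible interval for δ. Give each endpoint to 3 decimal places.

The posterior is symmetric, so the 95% equal-tailed interval is δ = -1.11 ± z·0.45 with z = 1.960.
Half-width: 1.960 × 0.45 = 0.882.
-1.11 − 0.882 = -1.992; -1.11 + 0.882 = -0.228.

[-1.992, -0.228]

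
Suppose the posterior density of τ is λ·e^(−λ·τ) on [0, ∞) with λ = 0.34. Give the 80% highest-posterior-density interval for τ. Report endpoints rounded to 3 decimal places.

The exponential density is strictly decreasing on [0, ∞), so the HPD interval is anchored at 0: [0, q] with P(τ ≤ q) = 0.80.
q = −ln(1 − 0.80) / 0.34 = 1.6094 / 0.34 = 4.734.

[0.000, 4.734]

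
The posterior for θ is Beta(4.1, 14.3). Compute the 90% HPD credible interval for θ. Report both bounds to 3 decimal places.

The posterior is unimodal and skewed, so the HPD interval has equal density at both endpoints and is the shortest 90% interval.
Solving f(0.070) = f(0.370) with F(0.370) − F(0.070) = 0.90 gives [0.070, 0.370].
For comparison, the equal-tailed interval is [0.086, 0.394]; the HPD is narrower and shifted toward the mode.

[0.070, 0.370]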